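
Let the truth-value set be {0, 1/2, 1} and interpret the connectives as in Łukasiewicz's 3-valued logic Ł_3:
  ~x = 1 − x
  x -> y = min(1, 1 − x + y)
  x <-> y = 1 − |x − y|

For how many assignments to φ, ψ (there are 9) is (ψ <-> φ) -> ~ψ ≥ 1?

6

φ = 0, ψ = 0 ↦ 1  ≥
φ = 0, ψ = 1/2 ↦ 1  ≥
φ = 0, ψ = 1 ↦ 1  ≥
φ = 1/2, ψ = 0 ↦ 1  ≥
φ = 1/2, ψ = 1/2 ↦ 1/2  <
φ = 1/2, ψ = 1 ↦ 1/2  <
φ = 1, ψ = 0 ↦ 1  ≥
φ = 1, ψ = 1/2 ↦ 1  ≥
φ = 1, ψ = 1 ↦ 0  <
So 6 of the 9 assignments meet the threshold.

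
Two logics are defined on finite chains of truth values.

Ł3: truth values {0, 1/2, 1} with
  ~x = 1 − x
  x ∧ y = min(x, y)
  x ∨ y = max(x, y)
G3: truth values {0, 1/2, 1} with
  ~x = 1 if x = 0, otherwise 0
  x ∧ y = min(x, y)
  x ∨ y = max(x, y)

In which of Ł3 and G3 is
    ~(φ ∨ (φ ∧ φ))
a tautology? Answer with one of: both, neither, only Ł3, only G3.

In Ł3: at φ = 1/2 the value is 1/2 — not a tautology.
In G3: at φ = 1/2 the value is 0 — not a tautology.

neither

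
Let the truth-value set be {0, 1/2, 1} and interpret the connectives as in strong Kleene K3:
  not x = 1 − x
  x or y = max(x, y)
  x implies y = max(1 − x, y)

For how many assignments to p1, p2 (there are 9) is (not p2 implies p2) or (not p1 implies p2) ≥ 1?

5

p1 = 0, p2 = 0 ↦ 0  <
p1 = 0, p2 = 1/2 ↦ 1/2  <
p1 = 0, p2 = 1 ↦ 1  ≥
p1 = 1/2, p2 = 0 ↦ 1/2  <
p1 = 1/2, p2 = 1/2 ↦ 1/2  <
p1 = 1/2, p2 = 1 ↦ 1  ≥
p1 = 1, p2 = 0 ↦ 1  ≥
p1 = 1, p2 = 1/2 ↦ 1  ≥
p1 = 1, p2 = 1 ↦ 1  ≥
So 5 of the 9 assignments meet the threshold.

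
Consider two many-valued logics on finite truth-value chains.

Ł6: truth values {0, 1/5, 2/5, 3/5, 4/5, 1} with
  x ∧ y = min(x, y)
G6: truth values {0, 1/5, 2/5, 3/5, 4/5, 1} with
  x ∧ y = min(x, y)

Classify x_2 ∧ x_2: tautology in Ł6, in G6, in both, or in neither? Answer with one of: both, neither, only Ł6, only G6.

neither

In Ł6: at x_2 = 0 the value is 0 — not a tautology.
In G6: at x_2 = 0 the value is 0 — not a tautology.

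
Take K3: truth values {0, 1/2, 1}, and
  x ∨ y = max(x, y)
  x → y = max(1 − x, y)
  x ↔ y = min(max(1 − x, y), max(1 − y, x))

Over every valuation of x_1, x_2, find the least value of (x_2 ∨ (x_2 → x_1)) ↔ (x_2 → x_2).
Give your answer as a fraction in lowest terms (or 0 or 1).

Take x_1 = 0, x_2 = 1/2:
x_2 → x_1 = 1/2 → 0 = 1/2
x_2 ∨ (x_2 → x_1) = 1/2 ∨ 1/2 = 1/2
x_2 → x_2 = 1/2 → 1/2 = 1/2
(x_2 ∨ (x_2 → x_1)) ↔ (x_2 → x_2) = 1/2 ↔ 1/2 = 1/2
No assignment yields a value below 1/2, so this is the minimum.

1/2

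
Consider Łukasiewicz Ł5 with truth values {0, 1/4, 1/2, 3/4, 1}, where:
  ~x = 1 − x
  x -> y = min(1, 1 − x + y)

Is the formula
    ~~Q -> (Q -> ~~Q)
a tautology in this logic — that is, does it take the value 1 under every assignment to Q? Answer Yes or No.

Yes

Q = 0 ↦ 1
Q = 1/4 ↦ 1
Q = 1/2 ↦ 1
Q = 3/4 ↦ 1
Q = 1 ↦ 1
Every assignment gives a value ≥ 1.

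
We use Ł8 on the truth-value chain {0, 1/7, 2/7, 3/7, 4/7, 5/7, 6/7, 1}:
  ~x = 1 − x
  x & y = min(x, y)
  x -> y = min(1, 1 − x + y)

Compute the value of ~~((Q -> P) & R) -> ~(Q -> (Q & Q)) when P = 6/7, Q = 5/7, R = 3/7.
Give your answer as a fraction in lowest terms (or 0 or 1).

4/7

Q -> P = 5/7 -> 6/7 = 1
(Q -> P) & R = 1 & 3/7 = 3/7
~((Q -> P) & R) = ~3/7 = 4/7
~~((Q -> P) & R) = ~4/7 = 3/7
Q & Q = 5/7 & 5/7 = 5/7
Q -> (Q & Q) = 5/7 -> 5/7 = 1
~(Q -> (Q & Q)) = ~1 = 0
~~((Q -> P) & R) -> ~(Q -> (Q & Q)) = 3/7 -> 0 = 4/7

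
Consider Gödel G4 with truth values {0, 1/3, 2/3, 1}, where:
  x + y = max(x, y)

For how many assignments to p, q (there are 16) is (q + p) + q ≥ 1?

p = 0, q = 0 ↦ 0  <
p = 0, q = 1/3 ↦ 1/3  <
p = 0, q = 2/3 ↦ 2/3  <
p = 0, q = 1 ↦ 1  ≥
p = 1/3, q = 0 ↦ 1/3  <
p = 1/3, q = 1/3 ↦ 1/3  <
p = 1/3, q = 2/3 ↦ 2/3  <
p = 1/3, q = 1 ↦ 1  ≥
p = 2/3, q = 0 ↦ 2/3  <
p = 2/3, q = 1/3 ↦ 2/3  <
p = 2/3, q = 2/3 ↦ 2/3  <
p = 2/3, q = 1 ↦ 1  ≥
p = 1, q = 0 ↦ 1  ≥
p = 1, q = 1/3 ↦ 1  ≥
p = 1, q = 2/3 ↦ 1  ≥
p = 1, q = 1 ↦ 1  ≥
So 7 of the 16 assignments meet the threshold.

7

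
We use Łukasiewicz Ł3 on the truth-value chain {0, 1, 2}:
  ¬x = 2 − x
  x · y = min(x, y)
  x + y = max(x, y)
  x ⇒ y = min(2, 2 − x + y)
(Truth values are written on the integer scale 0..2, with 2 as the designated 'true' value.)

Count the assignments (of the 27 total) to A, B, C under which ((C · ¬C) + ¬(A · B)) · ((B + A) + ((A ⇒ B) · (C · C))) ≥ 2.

value 2: 8 assignments (counts)
value 1: 16 assignments
value 0: 3 assignments
So 8 of the 27 assignments meet the threshold.

8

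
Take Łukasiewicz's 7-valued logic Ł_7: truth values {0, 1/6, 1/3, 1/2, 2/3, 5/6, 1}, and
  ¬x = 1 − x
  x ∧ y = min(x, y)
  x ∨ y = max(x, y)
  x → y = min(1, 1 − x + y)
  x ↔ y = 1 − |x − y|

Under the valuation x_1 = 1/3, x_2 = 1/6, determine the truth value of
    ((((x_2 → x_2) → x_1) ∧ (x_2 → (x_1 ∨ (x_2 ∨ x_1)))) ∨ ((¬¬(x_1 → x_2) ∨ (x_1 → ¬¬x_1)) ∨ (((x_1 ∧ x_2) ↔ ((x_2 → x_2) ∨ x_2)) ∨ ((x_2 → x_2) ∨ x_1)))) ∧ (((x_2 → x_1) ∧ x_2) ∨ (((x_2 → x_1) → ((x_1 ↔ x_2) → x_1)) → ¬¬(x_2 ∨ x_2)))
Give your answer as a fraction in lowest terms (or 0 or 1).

2/3

x_2 → x_2 = 1/6 → 1/6 = 1
(x_2 → x_2) → x_1 = 1 → 1/3 = 1/3
x_2 ∨ x_1 = 1/6 ∨ 1/3 = 1/3
x_1 ∨ (x_2 ∨ x_1) = 1/3 ∨ 1/3 = 1/3
x_2 → (x_1 ∨ (x_2 ∨ x_1)) = 1/6 → 1/3 = 1
((x_2 → x_2) → x_1) ∧ (x_2 → (x_1 ∨ (x_2 ∨ x_1))) = 1/3 ∧ 1 = 1/3
x_1 → x_2 = 1/3 → 1/6 = 5/6
¬(x_1 → x_2) = ¬5/6 = 1/6
¬¬(x_1 → x_2) = ¬1/6 = 5/6
¬x_1 = ¬1/3 = 2/3
¬¬x_1 = ¬2/3 = 1/3
x_1 → ¬¬x_1 = 1/3 → 1/3 = 1
¬¬(x_1 → x_2) ∨ (x_1 → ¬¬x_1) = 5/6 ∨ 1 = 1
x_1 ∧ x_2 = 1/3 ∧ 1/6 = 1/6
x_2 → x_2 = 1/6 → 1/6 = 1
(x_2 → x_2) ∨ x_2 = 1 ∨ 1/6 = 1
(x_1 ∧ x_2) ↔ ((x_2 → x_2) ∨ x_2) = 1/6 ↔ 1 = 1/6
x_2 → x_2 = 1/6 → 1/6 = 1
(x_2 → x_2) ∨ x_1 = 1 ∨ 1/3 = 1
((x_1 ∧ x_2) ↔ ((x_2 → x_2) ∨ x_2)) ∨ ((x_2 → x_2) ∨ x_1) = 1/6 ∨ 1 = 1
(¬¬(x_1 → x_2) ∨ (x_1 → ¬¬x_1)) ∨ (((x_1 ∧ x_2) ↔ ((x_2 → x_2) ∨ x_2)) ∨ ((x_2 → x_2) ∨ x_1)) = 1 ∨ 1 = 1
(((x_2 → x_2) → x_1) ∧ (x_2 → (x_1 ∨ (x_2 ∨ x_1)))) ∨ ((¬¬(x_1 → x_2) ∨ (x_1 → ¬¬x_1)) ∨ (((x_1 ∧ x_2) ↔ ((x_2 → x_2) ∨ x_2)) ∨ ((x_2 → x_2) ∨ x_1))) = 1/3 ∨ 1 = 1
x_2 → x_1 = 1/6 → 1/3 = 1
(x_2 → x_1) ∧ x_2 = 1 ∧ 1/6 = 1/6
x_2 → x_1 = 1/6 → 1/3 = 1
x_1 ↔ x_2 = 1/3 ↔ 1/6 = 5/6
(x_1 ↔ x_2) → x_1 = 5/6 → 1/3 = 1/2
(x_2 → x_1) → ((x_1 ↔ x_2) → x_1) = 1 → 1/2 = 1/2
x_2 ∨ x_2 = 1/6 ∨ 1/6 = 1/6
¬(x_2 ∨ x_2) = ¬1/6 = 5/6
¬¬(x_2 ∨ x_2) = ¬5/6 = 1/6
((x_2 → x_1) → ((x_1 ↔ x_2) → x_1)) → ¬¬(x_2 ∨ x_2) = 1/2 → 1/6 = 2/3
((x_2 → x_1) ∧ x_2) ∨ (((x_2 → x_1) → ((x_1 ↔ x_2) → x_1)) → ¬¬(x_2 ∨ x_2)) = 1/6 ∨ 2/3 = 2/3
((((x_2 → x_2) → x_1) ∧ (x_2 → (x_1 ∨ (x_2 ∨ x_1)))) ∨ ((¬¬(x_1 → x_2) ∨ (x_1 → ¬¬x_1)) ∨ (((x_1 ∧ x_2) ↔ ((x_2 → x_2) ∨ x_2)) ∨ ((x_2 → x_2) ∨ x_1)))) ∧ (((x_2 → x_1) ∧ x_2) ∨ (((x_2 → x_1) → ((x_1 ↔ x_2) → x_1)) → ¬¬(x_2 ∨ x_2))) = 1 ∧ 2/3 = 2/3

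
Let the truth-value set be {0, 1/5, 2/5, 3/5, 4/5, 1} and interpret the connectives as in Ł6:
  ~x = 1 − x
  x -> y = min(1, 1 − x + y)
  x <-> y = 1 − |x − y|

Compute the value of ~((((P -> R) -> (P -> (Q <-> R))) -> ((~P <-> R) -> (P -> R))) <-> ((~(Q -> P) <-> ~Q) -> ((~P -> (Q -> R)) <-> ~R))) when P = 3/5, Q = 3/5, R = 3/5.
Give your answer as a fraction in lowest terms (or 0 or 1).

P -> R = 3/5 -> 3/5 = 1
Q <-> R = 3/5 <-> 3/5 = 1
P -> (Q <-> R) = 3/5 -> 1 = 1
(P -> R) -> (P -> (Q <-> R)) = 1 -> 1 = 1
~P = ~3/5 = 2/5
~P <-> R = 2/5 <-> 3/5 = 4/5
P -> R = 3/5 -> 3/5 = 1
(~P <-> R) -> (P -> R) = 4/5 -> 1 = 1
((P -> R) -> (P -> (Q <-> R))) -> ((~P <-> R) -> (P -> R)) = 1 -> 1 = 1
Q -> P = 3/5 -> 3/5 = 1
~(Q -> P) = ~1 = 0
~Q = ~3/5 = 2/5
~(Q -> P) <-> ~Q = 0 <-> 2/5 = 3/5
~P = ~3/5 = 2/5
Q -> R = 3/5 -> 3/5 = 1
~P -> (Q -> R) = 2/5 -> 1 = 1
~R = ~3/5 = 2/5
(~P -> (Q -> R)) <-> ~R = 1 <-> 2/5 = 2/5
(~(Q -> P) <-> ~Q) -> ((~P -> (Q -> R)) <-> ~R) = 3/5 -> 2/5 = 4/5
(((P -> R) -> (P -> (Q <-> R))) -> ((~P <-> R) -> (P -> R))) <-> ((~(Q -> P) <-> ~Q) -> ((~P -> (Q -> R)) <-> ~R)) = 1 <-> 4/5 = 4/5
~((((P -> R) -> (P -> (Q <-> R))) -> ((~P <-> R) -> (P -> R))) <-> ((~(Q -> P) <-> ~Q) -> ((~P -> (Q -> R)) <-> ~R))) = ~4/5 = 1/5

1/5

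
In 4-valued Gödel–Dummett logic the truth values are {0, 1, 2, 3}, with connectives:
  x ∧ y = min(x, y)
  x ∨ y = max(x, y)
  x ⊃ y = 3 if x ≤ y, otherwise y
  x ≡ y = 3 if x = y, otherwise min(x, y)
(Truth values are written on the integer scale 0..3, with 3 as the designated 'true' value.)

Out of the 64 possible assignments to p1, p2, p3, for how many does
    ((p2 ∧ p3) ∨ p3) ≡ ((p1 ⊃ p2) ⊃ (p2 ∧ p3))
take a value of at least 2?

49

value 3: 40 assignments (counts)
value 2: 9 assignments (counts)
value 1: 9 assignments
value 0: 6 assignments
So 49 of the 64 assignments meet the threshold.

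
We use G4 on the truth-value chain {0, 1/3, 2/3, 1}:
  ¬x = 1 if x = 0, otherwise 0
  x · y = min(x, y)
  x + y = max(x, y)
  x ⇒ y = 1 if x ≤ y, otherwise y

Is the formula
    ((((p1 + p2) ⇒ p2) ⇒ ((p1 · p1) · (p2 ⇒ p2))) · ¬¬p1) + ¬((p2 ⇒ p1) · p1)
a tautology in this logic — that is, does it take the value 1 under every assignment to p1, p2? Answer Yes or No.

No

Counterexample: take p1 = 1/3, p2 = 1/3.
p1 + p2 = 1/3 + 1/3 = 1/3
(p1 + p2) ⇒ p2 = 1/3 ⇒ 1/3 = 1
p1 · p1 = 1/3 · 1/3 = 1/3
p2 ⇒ p2 = 1/3 ⇒ 1/3 = 1
(p1 · p1) · (p2 ⇒ p2) = 1/3 · 1 = 1/3
((p1 + p2) ⇒ p2) ⇒ ((p1 · p1) · (p2 ⇒ p2)) = 1 ⇒ 1/3 = 1/3
¬p1 = ¬1/3 = 0
¬¬p1 = ¬0 = 1
(((p1 + p2) ⇒ p2) ⇒ ((p1 · p1) · (p2 ⇒ p2))) · ¬¬p1 = 1/3 · 1 = 1/3
p2 ⇒ p1 = 1/3 ⇒ 1/3 = 1
(p2 ⇒ p1) · p1 = 1 · 1/3 = 1/3
¬((p2 ⇒ p1) · p1) = ¬1/3 = 0
((((p1 + p2) ⇒ p2) ⇒ ((p1 · p1) · (p2 ⇒ p2))) · ¬¬p1) + ¬((p2 ⇒ p1) · p1) = 1/3 + 0 = 1/3
This gives 1/3 ≠ 1.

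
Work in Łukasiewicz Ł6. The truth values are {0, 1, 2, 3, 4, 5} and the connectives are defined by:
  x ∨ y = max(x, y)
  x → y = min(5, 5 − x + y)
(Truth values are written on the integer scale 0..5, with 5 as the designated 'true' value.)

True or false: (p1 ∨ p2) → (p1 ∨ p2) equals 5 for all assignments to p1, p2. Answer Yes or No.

Yes

At p1 = 0, p2 = 1, for instance:
p1 ∨ p2 = 0 ∨ 1 = 1
(p1 ∨ p2) → (p1 ∨ p2) = 1 → 1 = 5
and checking the remaining 35 assignments likewise gives ≥ 5 in every case.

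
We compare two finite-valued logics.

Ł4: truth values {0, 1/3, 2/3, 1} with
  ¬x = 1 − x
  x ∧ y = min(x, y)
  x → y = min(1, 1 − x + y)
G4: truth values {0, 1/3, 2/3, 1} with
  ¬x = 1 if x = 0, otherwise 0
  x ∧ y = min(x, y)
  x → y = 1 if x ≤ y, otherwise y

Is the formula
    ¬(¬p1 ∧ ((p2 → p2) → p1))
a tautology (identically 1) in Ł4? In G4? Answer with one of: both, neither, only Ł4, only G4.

In Ł4: at p1 = 1/3, p2 = 0 the value is 2/3 — not a tautology.
In G4: every assignment gives 1 — tautology.

only G4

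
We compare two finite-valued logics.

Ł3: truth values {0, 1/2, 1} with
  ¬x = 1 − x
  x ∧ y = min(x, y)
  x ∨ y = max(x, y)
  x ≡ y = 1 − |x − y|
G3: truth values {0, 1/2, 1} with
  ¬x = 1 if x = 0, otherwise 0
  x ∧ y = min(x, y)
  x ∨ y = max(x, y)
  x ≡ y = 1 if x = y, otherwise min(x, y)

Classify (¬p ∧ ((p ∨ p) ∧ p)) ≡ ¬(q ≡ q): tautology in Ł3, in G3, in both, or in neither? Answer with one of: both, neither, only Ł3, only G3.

only G3

In Ł3: at p = 1/2, q = 0 the value is 1/2 — not a tautology.
In G3: every assignment gives 1 — tautology.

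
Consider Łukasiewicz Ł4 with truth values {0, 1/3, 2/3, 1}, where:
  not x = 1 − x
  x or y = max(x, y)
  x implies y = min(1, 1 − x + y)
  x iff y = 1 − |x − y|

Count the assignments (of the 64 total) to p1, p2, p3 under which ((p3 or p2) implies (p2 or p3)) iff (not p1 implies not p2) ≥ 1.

value 1: 40 assignments (counts)
value 2/3: 12 assignments
value 1/3: 8 assignments
value 0: 4 assignments
So 40 of the 64 assignments meet the threshold.

40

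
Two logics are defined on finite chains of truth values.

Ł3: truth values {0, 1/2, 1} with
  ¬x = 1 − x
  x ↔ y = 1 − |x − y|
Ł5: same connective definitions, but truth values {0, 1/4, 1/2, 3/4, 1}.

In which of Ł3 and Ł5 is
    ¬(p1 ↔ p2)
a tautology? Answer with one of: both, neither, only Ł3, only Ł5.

neither

In Ł3: at p1 = 0, p2 = 0 the value is 0 — not a tautology.
In Ł5: at p1 = 0, p2 = 0 the value is 0 — not a tautology.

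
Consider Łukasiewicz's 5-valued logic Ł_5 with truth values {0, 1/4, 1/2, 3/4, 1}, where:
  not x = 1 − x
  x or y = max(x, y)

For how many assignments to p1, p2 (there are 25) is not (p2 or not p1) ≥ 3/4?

4

value 1: 1 assignment (counts)
value 3/4: 3 assignments (counts)
value 1/2: 5 assignments
value 1/4: 7 assignments
value 0: 9 assignments
So 4 of the 25 assignments meet the threshold.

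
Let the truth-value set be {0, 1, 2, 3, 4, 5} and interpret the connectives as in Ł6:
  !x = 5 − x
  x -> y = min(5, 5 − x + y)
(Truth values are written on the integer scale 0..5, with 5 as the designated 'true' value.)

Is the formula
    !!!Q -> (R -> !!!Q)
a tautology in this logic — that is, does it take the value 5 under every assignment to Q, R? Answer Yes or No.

Yes

At Q = 4, R = 0, for instance:
!Q = !4 = 1
!!Q = !1 = 4
!!!Q = !4 = 1
R -> !!!Q = 0 -> 1 = 5
!!!Q -> (R -> !!!Q) = 1 -> 5 = 5
and checking the remaining 35 assignments likewise gives ≥ 5 in every case.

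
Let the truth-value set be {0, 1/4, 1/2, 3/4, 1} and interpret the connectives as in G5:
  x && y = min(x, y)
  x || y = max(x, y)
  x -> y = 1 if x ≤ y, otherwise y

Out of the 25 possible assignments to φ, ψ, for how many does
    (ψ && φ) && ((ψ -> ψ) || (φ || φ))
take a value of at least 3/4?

value 1: 1 assignment (counts)
value 3/4: 3 assignments (counts)
value 1/2: 5 assignments
value 1/4: 7 assignments
value 0: 9 assignments
So 4 of the 25 assignments meet the threshold.

4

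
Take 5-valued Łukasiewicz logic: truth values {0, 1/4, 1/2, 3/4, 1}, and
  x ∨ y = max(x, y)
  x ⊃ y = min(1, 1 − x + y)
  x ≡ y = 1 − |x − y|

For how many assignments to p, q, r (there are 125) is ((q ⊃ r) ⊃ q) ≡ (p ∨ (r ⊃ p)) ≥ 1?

value 1: 41 assignments (counts)
value 3/4: 26 assignments
value 1/2: 25 assignments
value 1/4: 17 assignments
value 0: 16 assignments
So 41 of the 125 assignments meet the threshold.

41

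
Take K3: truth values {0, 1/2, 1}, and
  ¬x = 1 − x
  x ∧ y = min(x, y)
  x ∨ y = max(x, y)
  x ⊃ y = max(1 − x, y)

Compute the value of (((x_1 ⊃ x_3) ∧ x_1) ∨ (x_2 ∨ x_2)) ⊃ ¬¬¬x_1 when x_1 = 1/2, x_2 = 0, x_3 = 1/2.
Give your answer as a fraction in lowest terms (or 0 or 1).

x_1 ⊃ x_3 = 1/2 ⊃ 1/2 = 1/2
(x_1 ⊃ x_3) ∧ x_1 = 1/2 ∧ 1/2 = 1/2
x_2 ∨ x_2 = 0 ∨ 0 = 0
((x_1 ⊃ x_3) ∧ x_1) ∨ (x_2 ∨ x_2) = 1/2 ∨ 0 = 1/2
¬x_1 = ¬1/2 = 1/2
¬¬x_1 = ¬1/2 = 1/2
¬¬¬x_1 = ¬1/2 = 1/2
(((x_1 ⊃ x_3) ∧ x_1) ∨ (x_2 ∨ x_2)) ⊃ ¬¬¬x_1 = 1/2 ⊃ 1/2 = 1/2

1/2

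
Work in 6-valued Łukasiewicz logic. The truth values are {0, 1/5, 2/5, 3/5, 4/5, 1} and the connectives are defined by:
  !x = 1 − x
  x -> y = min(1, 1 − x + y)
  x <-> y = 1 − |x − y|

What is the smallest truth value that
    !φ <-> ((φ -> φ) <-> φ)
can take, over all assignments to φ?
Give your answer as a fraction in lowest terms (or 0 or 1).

Take φ = 0:
!φ = !0 = 1
φ -> φ = 0 -> 0 = 1
(φ -> φ) <-> φ = 1 <-> 0 = 0
!φ <-> ((φ -> φ) <-> φ) = 1 <-> 0 = 0
No assignment yields a value below 0, so this is the minimum.

0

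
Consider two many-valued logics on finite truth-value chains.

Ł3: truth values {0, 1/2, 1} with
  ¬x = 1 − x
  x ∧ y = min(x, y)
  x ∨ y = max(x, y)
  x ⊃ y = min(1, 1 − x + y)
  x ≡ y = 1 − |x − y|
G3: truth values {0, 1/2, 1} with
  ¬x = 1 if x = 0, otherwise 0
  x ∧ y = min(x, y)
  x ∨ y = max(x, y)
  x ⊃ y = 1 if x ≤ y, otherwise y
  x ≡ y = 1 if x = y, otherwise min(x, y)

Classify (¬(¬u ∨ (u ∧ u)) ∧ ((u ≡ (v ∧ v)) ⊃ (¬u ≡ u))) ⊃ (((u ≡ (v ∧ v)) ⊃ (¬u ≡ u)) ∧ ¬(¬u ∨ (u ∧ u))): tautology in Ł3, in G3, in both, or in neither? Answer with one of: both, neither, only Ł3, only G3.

In Ł3: every assignment gives 1 — tautology.
In G3: every assignment gives 1 — tautology.

both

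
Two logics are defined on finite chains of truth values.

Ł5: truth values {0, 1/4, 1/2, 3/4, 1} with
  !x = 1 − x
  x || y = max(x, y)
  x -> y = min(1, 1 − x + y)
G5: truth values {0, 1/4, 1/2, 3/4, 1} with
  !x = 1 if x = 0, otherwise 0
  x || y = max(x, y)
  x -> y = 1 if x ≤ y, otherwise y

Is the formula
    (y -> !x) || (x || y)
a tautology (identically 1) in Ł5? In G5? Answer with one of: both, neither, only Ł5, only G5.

In Ł5: at x = 1/2, y = 3/4 the value is 3/4 — not a tautology.
In G5: at x = 1/4, y = 1/4 the value is 1/4 — not a tautology.

neither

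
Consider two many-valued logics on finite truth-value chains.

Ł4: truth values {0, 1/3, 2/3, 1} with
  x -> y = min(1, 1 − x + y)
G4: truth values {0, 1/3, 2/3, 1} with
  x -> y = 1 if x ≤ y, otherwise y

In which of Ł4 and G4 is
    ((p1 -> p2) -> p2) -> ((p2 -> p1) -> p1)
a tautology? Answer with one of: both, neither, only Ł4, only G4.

only Ł4

In Ł4: every assignment gives 1 — tautology.
In G4: at p1 = 1/3, p2 = 0 the value is 1/3 — not a tautology.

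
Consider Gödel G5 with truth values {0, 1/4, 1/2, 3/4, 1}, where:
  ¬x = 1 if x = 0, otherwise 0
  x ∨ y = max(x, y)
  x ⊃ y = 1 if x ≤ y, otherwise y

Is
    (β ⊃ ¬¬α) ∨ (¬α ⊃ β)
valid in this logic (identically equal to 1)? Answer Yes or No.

No

Counterexample: take α = 0, β = 1/4.
¬α = ¬0 = 1
¬¬α = ¬1 = 0
β ⊃ ¬¬α = 1/4 ⊃ 0 = 0
¬α = ¬0 = 1
¬α ⊃ β = 1 ⊃ 1/4 = 1/4
(β ⊃ ¬¬α) ∨ (¬α ⊃ β) = 0 ∨ 1/4 = 1/4
This gives 1/4 ≠ 1.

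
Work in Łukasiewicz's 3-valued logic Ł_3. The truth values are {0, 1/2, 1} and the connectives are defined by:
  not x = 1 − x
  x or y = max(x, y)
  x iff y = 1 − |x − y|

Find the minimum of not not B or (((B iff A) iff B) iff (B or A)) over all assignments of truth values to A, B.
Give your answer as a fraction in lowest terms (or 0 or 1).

Take A = 0, B = 1/2:
not B = not 1/2 = 1/2
not not B = not 1/2 = 1/2
B iff A = 1/2 iff 0 = 1/2
(B iff A) iff B = 1/2 iff 1/2 = 1
B or A = 1/2 or 0 = 1/2
((B iff A) iff B) iff (B or A) = 1 iff 1/2 = 1/2
not not B or (((B iff A) iff B) iff (B or A)) = 1/2 or 1/2 = 1/2
No assignment yields a value below 1/2, so this is the minimum.

1/2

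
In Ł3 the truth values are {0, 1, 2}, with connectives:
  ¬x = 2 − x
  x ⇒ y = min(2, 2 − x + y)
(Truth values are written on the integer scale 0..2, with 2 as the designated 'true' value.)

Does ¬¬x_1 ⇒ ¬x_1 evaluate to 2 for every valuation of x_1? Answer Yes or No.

Counterexample: take x_1 = 2.
¬x_1 = ¬2 = 0
¬¬x_1 = ¬0 = 2
¬x_1 = ¬2 = 0
¬¬x_1 ⇒ ¬x_1 = 2 ⇒ 0 = 0
This gives 0 ≠ 2.

No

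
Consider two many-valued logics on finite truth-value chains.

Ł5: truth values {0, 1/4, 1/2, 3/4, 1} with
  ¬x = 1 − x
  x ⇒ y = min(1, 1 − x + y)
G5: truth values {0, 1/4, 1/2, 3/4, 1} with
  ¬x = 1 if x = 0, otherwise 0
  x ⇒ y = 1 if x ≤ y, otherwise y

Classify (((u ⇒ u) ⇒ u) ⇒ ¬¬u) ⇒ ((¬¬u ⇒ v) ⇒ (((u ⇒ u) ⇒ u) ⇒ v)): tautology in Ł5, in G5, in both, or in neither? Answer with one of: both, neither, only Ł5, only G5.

both

In Ł5: every assignment gives 1 — tautology.
In G5: every assignment gives 1 — tautology.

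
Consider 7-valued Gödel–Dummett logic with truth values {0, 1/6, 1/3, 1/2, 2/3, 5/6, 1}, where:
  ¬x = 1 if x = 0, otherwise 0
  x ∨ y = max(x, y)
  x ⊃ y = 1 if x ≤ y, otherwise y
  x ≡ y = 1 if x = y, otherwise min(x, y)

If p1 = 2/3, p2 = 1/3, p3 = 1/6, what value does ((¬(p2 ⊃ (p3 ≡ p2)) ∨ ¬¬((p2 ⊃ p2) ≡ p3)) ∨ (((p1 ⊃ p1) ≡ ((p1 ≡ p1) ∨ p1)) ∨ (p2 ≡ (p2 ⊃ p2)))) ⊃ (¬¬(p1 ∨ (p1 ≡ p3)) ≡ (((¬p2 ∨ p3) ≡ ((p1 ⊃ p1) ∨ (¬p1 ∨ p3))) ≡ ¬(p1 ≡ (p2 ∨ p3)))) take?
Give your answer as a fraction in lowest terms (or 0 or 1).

p3 ≡ p2 = 1/6 ≡ 1/3 = 1/6
p2 ⊃ (p3 ≡ p2) = 1/3 ⊃ 1/6 = 1/6
¬(p2 ⊃ (p3 ≡ p2)) = ¬1/6 = 0
p2 ⊃ p2 = 1/3 ⊃ 1/3 = 1
(p2 ⊃ p2) ≡ p3 = 1 ≡ 1/6 = 1/6
¬((p2 ⊃ p2) ≡ p3) = ¬1/6 = 0
¬¬((p2 ⊃ p2) ≡ p3) = ¬0 = 1
¬(p2 ⊃ (p3 ≡ p2)) ∨ ¬¬((p2 ⊃ p2) ≡ p3) = 0 ∨ 1 = 1
p1 ⊃ p1 = 2/3 ⊃ 2/3 = 1
p1 ≡ p1 = 2/3 ≡ 2/3 = 1
(p1 ≡ p1) ∨ p1 = 1 ∨ 2/3 = 1
(p1 ⊃ p1) ≡ ((p1 ≡ p1) ∨ p1) = 1 ≡ 1 = 1
p2 ⊃ p2 = 1/3 ⊃ 1/3 = 1
p2 ≡ (p2 ⊃ p2) = 1/3 ≡ 1 = 1/3
((p1 ⊃ p1) ≡ ((p1 ≡ p1) ∨ p1)) ∨ (p2 ≡ (p2 ⊃ p2)) = 1 ∨ 1/3 = 1
(¬(p2 ⊃ (p3 ≡ p2)) ∨ ¬¬((p2 ⊃ p2) ≡ p3)) ∨ (((p1 ⊃ p1) ≡ ((p1 ≡ p1) ∨ p1)) ∨ (p2 ≡ (p2 ⊃ p2))) = 1 ∨ 1 = 1
p1 ≡ p3 = 2/3 ≡ 1/6 = 1/6
p1 ∨ (p1 ≡ p3) = 2/3 ∨ 1/6 = 2/3
¬(p1 ∨ (p1 ≡ p3)) = ¬2/3 = 0
¬¬(p1 ∨ (p1 ≡ p3)) = ¬0 = 1
¬p2 = ¬1/3 = 0
¬p2 ∨ p3 = 0 ∨ 1/6 = 1/6
p1 ⊃ p1 = 2/3 ⊃ 2/3 = 1
¬p1 = ¬2/3 = 0
¬p1 ∨ p3 = 0 ∨ 1/6 = 1/6
(p1 ⊃ p1) ∨ (¬p1 ∨ p3) = 1 ∨ 1/6 = 1
(¬p2 ∨ p3) ≡ ((p1 ⊃ p1) ∨ (¬p1 ∨ p3)) = 1/6 ≡ 1 = 1/6
p2 ∨ p3 = 1/3 ∨ 1/6 = 1/3
p1 ≡ (p2 ∨ p3) = 2/3 ≡ 1/3 = 1/3
¬(p1 ≡ (p2 ∨ p3)) = ¬1/3 = 0
((¬p2 ∨ p3) ≡ ((p1 ⊃ p1) ∨ (¬p1 ∨ p3))) ≡ ¬(p1 ≡ (p2 ∨ p3)) = 1/6 ≡ 0 = 0
¬¬(p1 ∨ (p1 ≡ p3)) ≡ (((¬p2 ∨ p3) ≡ ((p1 ⊃ p1) ∨ (¬p1 ∨ p3))) ≡ ¬(p1 ≡ (p2 ∨ p3))) = 1 ≡ 0 = 0
((¬(p2 ⊃ (p3 ≡ p2)) ∨ ¬¬((p2 ⊃ p2) ≡ p3)) ∨ (((p1 ⊃ p1) ≡ ((p1 ≡ p1) ∨ p1)) ∨ (p2 ≡ (p2 ⊃ p2)))) ⊃ (¬¬(p1 ∨ (p1 ≡ p3)) ≡ (((¬p2 ∨ p3) ≡ ((p1 ⊃ p1) ∨ (¬p1 ∨ p3))) ≡ ¬(p1 ≡ (p2 ∨ p3)))) = 1 ⊃ 0 = 0

0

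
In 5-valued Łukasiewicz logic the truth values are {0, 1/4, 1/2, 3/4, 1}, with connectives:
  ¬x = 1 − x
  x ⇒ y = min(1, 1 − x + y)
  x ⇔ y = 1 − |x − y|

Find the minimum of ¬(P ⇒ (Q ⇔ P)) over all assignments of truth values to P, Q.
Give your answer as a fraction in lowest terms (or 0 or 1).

0

Take P = 0, Q = 0:
Q ⇔ P = 0 ⇔ 0 = 1
P ⇒ (Q ⇔ P) = 0 ⇒ 1 = 1
¬(P ⇒ (Q ⇔ P)) = ¬1 = 0
No assignment yields a value below 0, so this is the minimum.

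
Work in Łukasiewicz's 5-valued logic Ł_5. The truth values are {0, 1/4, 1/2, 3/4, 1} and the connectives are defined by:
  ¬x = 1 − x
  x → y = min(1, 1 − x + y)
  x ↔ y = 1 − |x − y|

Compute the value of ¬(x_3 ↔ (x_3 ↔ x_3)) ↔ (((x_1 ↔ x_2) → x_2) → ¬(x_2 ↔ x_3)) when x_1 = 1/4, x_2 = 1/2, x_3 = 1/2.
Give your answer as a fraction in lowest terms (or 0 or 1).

x_3 ↔ x_3 = 1/2 ↔ 1/2 = 1
x_3 ↔ (x_3 ↔ x_3) = 1/2 ↔ 1 = 1/2
¬(x_3 ↔ (x_3 ↔ x_3)) = ¬1/2 = 1/2
x_1 ↔ x_2 = 1/4 ↔ 1/2 = 3/4
(x_1 ↔ x_2) → x_2 = 3/4 → 1/2 = 3/4
x_2 ↔ x_3 = 1/2 ↔ 1/2 = 1
¬(x_2 ↔ x_3) = ¬1 = 0
((x_1 ↔ x_2) → x_2) → ¬(x_2 ↔ x_3) = 3/4 → 0 = 1/4
¬(x_3 ↔ (x_3 ↔ x_3)) ↔ (((x_1 ↔ x_2) → x_2) → ¬(x_2 ↔ x_3)) = 1/2 ↔ 1/4 = 3/4

3/4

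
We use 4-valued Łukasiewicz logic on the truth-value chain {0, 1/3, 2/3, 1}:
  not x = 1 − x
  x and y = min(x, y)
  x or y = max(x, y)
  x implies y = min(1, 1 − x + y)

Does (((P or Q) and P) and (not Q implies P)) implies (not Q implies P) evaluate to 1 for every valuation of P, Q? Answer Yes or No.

P = 0, Q = 0 ↦ 1
P = 0, Q = 1/3 ↦ 1
P = 0, Q = 2/3 ↦ 1
P = 0, Q = 1 ↦ 1
P = 1/3, Q = 0 ↦ 1
P = 1/3, Q = 1/3 ↦ 1
P = 1/3, Q = 2/3 ↦ 1
P = 1/3, Q = 1 ↦ 1
P = 2/3, Q = 0 ↦ 1
P = 2/3, Q = 1/3 ↦ 1
P = 2/3, Q = 2/3 ↦ 1
P = 2/3, Q = 1 ↦ 1
P = 1, Q = 0 ↦ 1
P = 1, Q = 1/3 ↦ 1
P = 1, Q = 2/3 ↦ 1
P = 1, Q = 1 ↦ 1
Every assignment gives a value ≥ 1.

Yes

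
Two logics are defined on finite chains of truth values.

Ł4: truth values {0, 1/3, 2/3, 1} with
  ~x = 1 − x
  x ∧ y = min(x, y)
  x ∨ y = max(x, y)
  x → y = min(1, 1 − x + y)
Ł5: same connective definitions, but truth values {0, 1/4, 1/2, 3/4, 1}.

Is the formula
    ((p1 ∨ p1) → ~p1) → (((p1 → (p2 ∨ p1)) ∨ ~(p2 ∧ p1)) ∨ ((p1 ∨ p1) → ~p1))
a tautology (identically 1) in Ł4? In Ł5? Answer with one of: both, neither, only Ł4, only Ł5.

In Ł4: every assignment gives 1 — tautology.
In Ł5: every assignment gives 1 — tautology.

both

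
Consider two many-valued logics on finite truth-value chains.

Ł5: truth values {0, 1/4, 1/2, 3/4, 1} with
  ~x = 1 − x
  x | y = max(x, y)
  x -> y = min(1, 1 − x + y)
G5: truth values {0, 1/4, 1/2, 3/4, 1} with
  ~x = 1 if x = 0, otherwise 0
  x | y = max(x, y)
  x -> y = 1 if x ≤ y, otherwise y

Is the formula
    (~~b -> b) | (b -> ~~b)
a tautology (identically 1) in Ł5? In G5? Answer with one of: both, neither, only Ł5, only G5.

both

In Ł5: every assignment gives 1 — tautology.
In G5: every assignment gives 1 — tautology.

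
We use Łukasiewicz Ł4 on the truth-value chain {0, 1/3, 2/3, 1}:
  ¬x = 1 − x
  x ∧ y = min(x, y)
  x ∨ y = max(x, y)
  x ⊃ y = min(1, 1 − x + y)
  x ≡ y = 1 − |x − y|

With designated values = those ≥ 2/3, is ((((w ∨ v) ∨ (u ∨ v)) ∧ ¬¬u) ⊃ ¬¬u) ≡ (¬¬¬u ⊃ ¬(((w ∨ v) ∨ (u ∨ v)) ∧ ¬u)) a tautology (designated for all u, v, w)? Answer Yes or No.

No

Counterexample: take u = 0, v = 0, w = 2/3.
w ∨ v = 2/3 ∨ 0 = 2/3
u ∨ v = 0 ∨ 0 = 0
(w ∨ v) ∨ (u ∨ v) = 2/3 ∨ 0 = 2/3
¬u = ¬0 = 1
¬¬u = ¬1 = 0
((w ∨ v) ∨ (u ∨ v)) ∧ ¬¬u = 2/3 ∧ 0 = 0
¬u = ¬0 = 1
¬¬u = ¬1 = 0
(((w ∨ v) ∨ (u ∨ v)) ∧ ¬¬u) ⊃ ¬¬u = 0 ⊃ 0 = 1
¬u = ¬0 = 1
¬¬u = ¬1 = 0
¬¬¬u = ¬0 = 1
w ∨ v = 2/3 ∨ 0 = 2/3
u ∨ v = 0 ∨ 0 = 0
(w ∨ v) ∨ (u ∨ v) = 2/3 ∨ 0 = 2/3
¬u = ¬0 = 1
((w ∨ v) ∨ (u ∨ v)) ∧ ¬u = 2/3 ∧ 1 = 2/3
¬(((w ∨ v) ∨ (u ∨ v)) ∧ ¬u) = ¬2/3 = 1/3
¬¬¬u ⊃ ¬(((w ∨ v) ∨ (u ∨ v)) ∧ ¬u) = 1 ⊃ 1/3 = 1/3
((((w ∨ v) ∨ (u ∨ v)) ∧ ¬¬u) ⊃ ¬¬u) ≡ (¬¬¬u ⊃ ¬(((w ∨ v) ∨ (u ∨ v)) ∧ ¬u)) = 1 ≡ 1/3 = 1/3
This gives 1/3, which is below 2/3.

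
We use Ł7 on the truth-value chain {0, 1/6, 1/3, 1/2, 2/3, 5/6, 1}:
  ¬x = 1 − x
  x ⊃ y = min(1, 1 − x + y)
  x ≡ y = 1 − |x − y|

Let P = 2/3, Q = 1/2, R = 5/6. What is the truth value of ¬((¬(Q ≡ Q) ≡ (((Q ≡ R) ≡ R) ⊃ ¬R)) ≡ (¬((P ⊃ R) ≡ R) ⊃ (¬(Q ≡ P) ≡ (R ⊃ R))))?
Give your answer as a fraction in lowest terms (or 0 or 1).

1/3

Q ≡ Q = 1/2 ≡ 1/2 = 1
¬(Q ≡ Q) = ¬1 = 0
Q ≡ R = 1/2 ≡ 5/6 = 2/3
(Q ≡ R) ≡ R = 2/3 ≡ 5/6 = 5/6
¬R = ¬5/6 = 1/6
((Q ≡ R) ≡ R) ⊃ ¬R = 5/6 ⊃ 1/6 = 1/3
¬(Q ≡ Q) ≡ (((Q ≡ R) ≡ R) ⊃ ¬R) = 0 ≡ 1/3 = 2/3
P ⊃ R = 2/3 ⊃ 5/6 = 1
(P ⊃ R) ≡ R = 1 ≡ 5/6 = 5/6
¬((P ⊃ R) ≡ R) = ¬5/6 = 1/6
Q ≡ P = 1/2 ≡ 2/3 = 5/6
¬(Q ≡ P) = ¬5/6 = 1/6
R ⊃ R = 5/6 ⊃ 5/6 = 1
¬(Q ≡ P) ≡ (R ⊃ R) = 1/6 ≡ 1 = 1/6
¬((P ⊃ R) ≡ R) ⊃ (¬(Q ≡ P) ≡ (R ⊃ R)) = 1/6 ⊃ 1/6 = 1
(¬(Q ≡ Q) ≡ (((Q ≡ R) ≡ R) ⊃ ¬R)) ≡ (¬((P ⊃ R) ≡ R) ⊃ (¬(Q ≡ P) ≡ (R ⊃ R))) = 2/3 ≡ 1 = 2/3
¬((¬(Q ≡ Q) ≡ (((Q ≡ R) ≡ R) ⊃ ¬R)) ≡ (¬((P ⊃ R) ≡ R) ⊃ (¬(Q ≡ P) ≡ (R ⊃ R)))) = ¬2/3 = 1/3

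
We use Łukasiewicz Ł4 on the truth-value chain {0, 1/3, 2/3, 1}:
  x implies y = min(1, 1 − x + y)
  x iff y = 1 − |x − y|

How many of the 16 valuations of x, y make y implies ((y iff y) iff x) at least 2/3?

13

x = 0, y = 0 ↦ 1  ≥
x = 0, y = 1/3 ↦ 2/3  ≥
x = 0, y = 2/3 ↦ 1/3  <
x = 0, y = 1 ↦ 0  <
x = 1/3, y = 0 ↦ 1  ≥
x = 1/3, y = 1/3 ↦ 1  ≥
x = 1/3, y = 2/3 ↦ 2/3  ≥
x = 1/3, y = 1 ↦ 1/3  <
x = 2/3, y = 0 ↦ 1  ≥
x = 2/3, y = 1/3 ↦ 1  ≥
x = 2/3, y = 2/3 ↦ 1  ≥
x = 2/3, y = 1 ↦ 2/3  ≥
x = 1, y = 0 ↦ 1  ≥
x = 1, y = 1/3 ↦ 1  ≥
x = 1, y = 2/3 ↦ 1  ≥
x = 1, y = 1 ↦ 1  ≥
So 13 of the 16 assignments meet the threshold.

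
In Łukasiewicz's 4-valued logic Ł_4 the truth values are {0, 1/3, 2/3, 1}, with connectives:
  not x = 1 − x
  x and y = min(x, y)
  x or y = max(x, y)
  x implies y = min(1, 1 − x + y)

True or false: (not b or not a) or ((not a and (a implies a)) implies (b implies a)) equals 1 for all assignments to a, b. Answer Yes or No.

Counterexample: take a = 1/3, b = 1.
not b = not 1 = 0
not a = not 1/3 = 2/3
not b or not a = 0 or 2/3 = 2/3
not a = not 1/3 = 2/3
a implies a = 1/3 implies 1/3 = 1
not a and (a implies a) = 2/3 and 1 = 2/3
b implies a = 1 implies 1/3 = 1/3
(not a and (a implies a)) implies (b implies a) = 2/3 implies 1/3 = 2/3
(not b or not a) or ((not a and (a implies a)) implies (b implies a)) = 2/3 or 2/3 = 2/3
This gives 2/3 ≠ 1.

No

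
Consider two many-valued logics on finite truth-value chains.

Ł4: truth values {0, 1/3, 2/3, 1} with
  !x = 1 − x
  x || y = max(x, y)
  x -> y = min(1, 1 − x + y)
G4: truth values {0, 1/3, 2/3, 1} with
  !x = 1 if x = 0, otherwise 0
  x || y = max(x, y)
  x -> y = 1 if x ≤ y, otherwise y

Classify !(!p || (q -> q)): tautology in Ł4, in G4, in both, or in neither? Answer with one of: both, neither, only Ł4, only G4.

neither

In Ł4: at p = 0, q = 0 the value is 0 — not a tautology.
In G4: at p = 0, q = 0 the value is 0 — not a tautology.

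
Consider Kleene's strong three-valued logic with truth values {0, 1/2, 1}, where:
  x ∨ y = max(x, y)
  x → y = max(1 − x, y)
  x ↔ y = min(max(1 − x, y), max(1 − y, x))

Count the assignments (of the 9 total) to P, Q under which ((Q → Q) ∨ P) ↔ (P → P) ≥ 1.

5

P = 0, Q = 0 ↦ 1  ≥
P = 0, Q = 1/2 ↦ 1/2  <
P = 0, Q = 1 ↦ 1  ≥
P = 1/2, Q = 0 ↦ 1/2  <
P = 1/2, Q = 1/2 ↦ 1/2  <
P = 1/2, Q = 1 ↦ 1/2  <
P = 1, Q = 0 ↦ 1  ≥
P = 1, Q = 1/2 ↦ 1  ≥
P = 1, Q = 1 ↦ 1  ≥
So 5 of the 9 assignments meet the threshold.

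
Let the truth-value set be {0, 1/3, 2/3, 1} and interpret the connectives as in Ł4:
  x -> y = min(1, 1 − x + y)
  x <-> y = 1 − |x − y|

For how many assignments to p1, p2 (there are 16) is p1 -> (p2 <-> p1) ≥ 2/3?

p1 = 0, p2 = 0 ↦ 1  ≥
p1 = 0, p2 = 1/3 ↦ 1  ≥
p1 = 0, p2 = 2/3 ↦ 1  ≥
p1 = 0, p2 = 1 ↦ 1  ≥
p1 = 1/3, p2 = 0 ↦ 1  ≥
p1 = 1/3, p2 = 1/3 ↦ 1  ≥
p1 = 1/3, p2 = 2/3 ↦ 1  ≥
p1 = 1/3, p2 = 1 ↦ 1  ≥
p1 = 2/3, p2 = 0 ↦ 2/3  ≥
p1 = 2/3, p2 = 1/3 ↦ 1  ≥
p1 = 2/3, p2 = 2/3 ↦ 1  ≥
p1 = 2/3, p2 = 1 ↦ 1  ≥
p1 = 1, p2 = 0 ↦ 0  <
p1 = 1, p2 = 1/3 ↦ 1/3  <
p1 = 1, p2 = 2/3 ↦ 2/3  ≥
p1 = 1, p2 = 1 ↦ 1  ≥
So 14 of the 16 assignments meet the threshold.

14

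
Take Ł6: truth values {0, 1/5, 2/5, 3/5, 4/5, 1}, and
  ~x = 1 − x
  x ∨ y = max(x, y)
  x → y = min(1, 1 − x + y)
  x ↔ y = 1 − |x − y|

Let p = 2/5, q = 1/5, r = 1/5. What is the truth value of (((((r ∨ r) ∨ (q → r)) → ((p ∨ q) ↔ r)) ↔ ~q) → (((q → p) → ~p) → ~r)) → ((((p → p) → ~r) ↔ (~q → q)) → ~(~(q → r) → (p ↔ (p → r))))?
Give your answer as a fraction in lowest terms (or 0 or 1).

r ∨ r = 1/5 ∨ 1/5 = 1/5
q → r = 1/5 → 1/5 = 1
(r ∨ r) ∨ (q → r) = 1/5 ∨ 1 = 1
p ∨ q = 2/5 ∨ 1/5 = 2/5
(p ∨ q) ↔ r = 2/5 ↔ 1/5 = 4/5
((r ∨ r) ∨ (q → r)) → ((p ∨ q) ↔ r) = 1 → 4/5 = 4/5
~q = ~1/5 = 4/5
(((r ∨ r) ∨ (q → r)) → ((p ∨ q) ↔ r)) ↔ ~q = 4/5 ↔ 4/5 = 1
q → p = 1/5 → 2/5 = 1
~p = ~2/5 = 3/5
(q → p) → ~p = 1 → 3/5 = 3/5
~r = ~1/5 = 4/5
((q → p) → ~p) → ~r = 3/5 → 4/5 = 1
((((r ∨ r) ∨ (q → r)) → ((p ∨ q) ↔ r)) ↔ ~q) → (((q → p) → ~p) → ~r) = 1 → 1 = 1
p → p = 2/5 → 2/5 = 1
~r = ~1/5 = 4/5
(p → p) → ~r = 1 → 4/5 = 4/5
~q = ~1/5 = 4/5
~q → q = 4/5 → 1/5 = 2/5
((p → p) → ~r) ↔ (~q → q) = 4/5 ↔ 2/5 = 3/5
q → r = 1/5 → 1/5 = 1
~(q → r) = ~1 = 0
p → r = 2/5 → 1/5 = 4/5
p ↔ (p → r) = 2/5 ↔ 4/5 = 3/5
~(q → r) → (p ↔ (p → r)) = 0 → 3/5 = 1
~(~(q → r) → (p ↔ (p → r))) = ~1 = 0
(((p → p) → ~r) ↔ (~q → q)) → ~(~(q → r) → (p ↔ (p → r))) = 3/5 → 0 = 2/5
(((((r ∨ r) ∨ (q → r)) → ((p ∨ q) ↔ r)) ↔ ~q) → (((q → p) → ~p) → ~r)) → ((((p → p) → ~r) ↔ (~q → q)) → ~(~(q → r) → (p ↔ (p → r)))) = 1 → 2/5 = 2/5

2/5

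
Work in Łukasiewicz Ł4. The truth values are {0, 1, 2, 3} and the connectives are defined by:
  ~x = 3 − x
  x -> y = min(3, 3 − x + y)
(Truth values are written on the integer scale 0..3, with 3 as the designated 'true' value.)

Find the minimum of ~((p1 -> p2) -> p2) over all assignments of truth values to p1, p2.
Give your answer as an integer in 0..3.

0

Take p1 = 0, p2 = 3:
p1 -> p2 = 0 -> 3 = 3
(p1 -> p2) -> p2 = 3 -> 3 = 3
~((p1 -> p2) -> p2) = ~3 = 0
No assignment yields a value below 0, so this is the minimum.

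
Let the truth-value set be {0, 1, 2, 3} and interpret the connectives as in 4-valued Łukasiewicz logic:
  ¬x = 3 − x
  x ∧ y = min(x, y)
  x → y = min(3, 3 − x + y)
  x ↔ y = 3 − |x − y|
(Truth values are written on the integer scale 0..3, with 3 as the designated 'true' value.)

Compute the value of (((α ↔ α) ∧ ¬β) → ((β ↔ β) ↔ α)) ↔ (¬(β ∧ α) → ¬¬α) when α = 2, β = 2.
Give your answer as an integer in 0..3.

3

α ↔ α = 2 ↔ 2 = 3
¬β = ¬2 = 1
(α ↔ α) ∧ ¬β = 3 ∧ 1 = 1
β ↔ β = 2 ↔ 2 = 3
(β ↔ β) ↔ α = 3 ↔ 2 = 2
((α ↔ α) ∧ ¬β) → ((β ↔ β) ↔ α) = 1 → 2 = 3
β ∧ α = 2 ∧ 2 = 2
¬(β ∧ α) = ¬2 = 1
¬α = ¬2 = 1
¬¬α = ¬1 = 2
¬(β ∧ α) → ¬¬α = 1 → 2 = 3
(((α ↔ α) ∧ ¬β) → ((β ↔ β) ↔ α)) ↔ (¬(β ∧ α) → ¬¬α) = 3 ↔ 3 = 3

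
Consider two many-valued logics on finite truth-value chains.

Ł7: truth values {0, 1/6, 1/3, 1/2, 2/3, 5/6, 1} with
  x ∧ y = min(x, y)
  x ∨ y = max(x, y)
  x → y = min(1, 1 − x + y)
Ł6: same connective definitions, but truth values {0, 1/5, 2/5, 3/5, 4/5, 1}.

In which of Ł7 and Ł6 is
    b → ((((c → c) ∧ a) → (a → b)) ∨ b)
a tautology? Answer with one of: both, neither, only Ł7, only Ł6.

both

In Ł7: every assignment gives 1 — tautology.
In Ł6: every assignment gives 1 — tautology.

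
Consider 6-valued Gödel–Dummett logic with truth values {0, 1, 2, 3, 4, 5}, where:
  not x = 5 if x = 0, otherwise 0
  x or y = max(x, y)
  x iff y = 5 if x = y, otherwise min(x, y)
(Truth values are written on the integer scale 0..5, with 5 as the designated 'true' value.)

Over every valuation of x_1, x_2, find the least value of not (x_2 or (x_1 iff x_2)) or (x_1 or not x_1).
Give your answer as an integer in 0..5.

Take x_1 = 1, x_2 = 1:
x_1 iff x_2 = 1 iff 1 = 5
x_2 or (x_1 iff x_2) = 1 or 5 = 5
not (x_2 or (x_1 iff x_2)) = not 5 = 0
not x_1 = not 1 = 0
x_1 or not x_1 = 1 or 0 = 1
not (x_2 or (x_1 iff x_2)) or (x_1 or not x_1) = 0 or 1 = 1
No assignment yields a value below 1, so this is the minimum.

1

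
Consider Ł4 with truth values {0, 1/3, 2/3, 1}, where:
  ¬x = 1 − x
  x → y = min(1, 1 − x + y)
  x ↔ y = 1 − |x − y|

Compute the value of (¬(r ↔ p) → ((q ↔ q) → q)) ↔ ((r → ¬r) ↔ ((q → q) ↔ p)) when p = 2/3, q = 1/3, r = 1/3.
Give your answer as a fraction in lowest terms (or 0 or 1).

2/3

r ↔ p = 1/3 ↔ 2/3 = 2/3
¬(r ↔ p) = ¬2/3 = 1/3
q ↔ q = 1/3 ↔ 1/3 = 1
(q ↔ q) → q = 1 → 1/3 = 1/3
¬(r ↔ p) → ((q ↔ q) → q) = 1/3 → 1/3 = 1
¬r = ¬1/3 = 2/3
r → ¬r = 1/3 → 2/3 = 1
q → q = 1/3 → 1/3 = 1
(q → q) ↔ p = 1 ↔ 2/3 = 2/3
(r → ¬r) ↔ ((q → q) ↔ p) = 1 ↔ 2/3 = 2/3
(¬(r ↔ p) → ((q ↔ q) → q)) ↔ ((r → ¬r) ↔ ((q → q) ↔ p)) = 1 ↔ 2/3 = 2/3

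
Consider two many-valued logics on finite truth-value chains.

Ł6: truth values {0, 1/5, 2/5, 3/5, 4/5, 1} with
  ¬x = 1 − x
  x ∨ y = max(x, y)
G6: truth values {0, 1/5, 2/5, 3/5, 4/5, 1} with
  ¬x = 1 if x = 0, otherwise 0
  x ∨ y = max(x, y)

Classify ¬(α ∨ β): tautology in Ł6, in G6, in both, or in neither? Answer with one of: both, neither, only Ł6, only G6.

neither

In Ł6: at α = 0, β = 1/5 the value is 4/5 — not a tautology.
In G6: at α = 0, β = 1/5 the value is 0 — not a tautology.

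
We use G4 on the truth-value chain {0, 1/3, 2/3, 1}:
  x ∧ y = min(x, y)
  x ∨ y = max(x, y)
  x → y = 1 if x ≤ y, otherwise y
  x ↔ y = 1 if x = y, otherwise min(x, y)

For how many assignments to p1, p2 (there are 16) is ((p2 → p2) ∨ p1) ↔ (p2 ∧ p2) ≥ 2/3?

p1 = 0, p2 = 0 ↦ 0  <
p1 = 0, p2 = 1/3 ↦ 1/3  <
p1 = 0, p2 = 2/3 ↦ 2/3  ≥
p1 = 0, p2 = 1 ↦ 1  ≥
p1 = 1/3, p2 = 0 ↦ 0  <
p1 = 1/3, p2 = 1/3 ↦ 1/3  <
p1 = 1/3, p2 = 2/3 ↦ 2/3  ≥
p1 = 1/3, p2 = 1 ↦ 1  ≥
p1 = 2/3, p2 = 0 ↦ 0  <
p1 = 2/3, p2 = 1/3 ↦ 1/3  <
p1 = 2/3, p2 = 2/3 ↦ 2/3  ≥
p1 = 2/3, p2 = 1 ↦ 1  ≥
p1 = 1, p2 = 0 ↦ 0  <
p1 = 1, p2 = 1/3 ↦ 1/3  <
p1 = 1, p2 = 2/3 ↦ 2/3  ≥
p1 = 1, p2 = 1 ↦ 1  ≥
So 8 of the 16 assignments meet the threshold.

8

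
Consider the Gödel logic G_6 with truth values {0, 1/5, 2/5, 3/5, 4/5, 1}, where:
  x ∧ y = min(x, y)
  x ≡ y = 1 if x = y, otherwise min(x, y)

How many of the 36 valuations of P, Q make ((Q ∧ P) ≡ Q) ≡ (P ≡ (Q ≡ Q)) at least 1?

21

value 1: 21 assignments (counts)
value 4/5: 5 assignments
value 3/5: 4 assignments
value 2/5: 3 assignments
value 1/5: 2 assignments
value 0: 1 assignment
So 21 of the 36 assignments meet the threshold.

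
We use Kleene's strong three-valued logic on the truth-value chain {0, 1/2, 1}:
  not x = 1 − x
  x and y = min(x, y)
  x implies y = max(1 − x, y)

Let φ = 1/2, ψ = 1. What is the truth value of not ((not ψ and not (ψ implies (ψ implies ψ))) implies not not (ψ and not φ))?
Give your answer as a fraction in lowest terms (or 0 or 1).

0

not ψ = not 1 = 0
ψ implies ψ = 1 implies 1 = 1
ψ implies (ψ implies ψ) = 1 implies 1 = 1
not (ψ implies (ψ implies ψ)) = not 1 = 0
not ψ and not (ψ implies (ψ implies ψ)) = 0 and 0 = 0
not φ = not 1/2 = 1/2
ψ and not φ = 1 and 1/2 = 1/2
not (ψ and not φ) = not 1/2 = 1/2
not not (ψ and not φ) = not 1/2 = 1/2
(not ψ and not (ψ implies (ψ implies ψ))) implies not not (ψ and not φ) = 0 implies 1/2 = 1
not ((not ψ and not (ψ implies (ψ implies ψ))) implies not not (ψ and not φ)) = not 1 = 0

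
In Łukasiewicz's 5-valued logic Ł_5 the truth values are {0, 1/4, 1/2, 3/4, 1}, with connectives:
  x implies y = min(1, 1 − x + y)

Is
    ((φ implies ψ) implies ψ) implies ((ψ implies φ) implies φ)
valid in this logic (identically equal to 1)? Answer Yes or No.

At φ = 0, ψ = 1/2, for instance:
φ implies ψ = 0 implies 1/2 = 1
(φ implies ψ) implies ψ = 1 implies 1/2 = 1/2
ψ implies φ = 1/2 implies 0 = 1/2
(ψ implies φ) implies φ = 1/2 implies 0 = 1/2
((φ implies ψ) implies ψ) implies ((ψ implies φ) implies φ) = 1/2 implies 1/2 = 1
and checking the remaining 24 assignments likewise gives ≥ 1 in every case.

Yes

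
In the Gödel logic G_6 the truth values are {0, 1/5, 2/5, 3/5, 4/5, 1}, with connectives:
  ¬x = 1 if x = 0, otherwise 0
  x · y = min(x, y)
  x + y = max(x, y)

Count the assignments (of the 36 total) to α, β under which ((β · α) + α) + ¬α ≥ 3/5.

value 1: 12 assignments (counts)
value 4/5: 6 assignments (counts)
value 3/5: 6 assignments (counts)
value 2/5: 6 assignments
value 1/5: 6 assignments
So 24 of the 36 assignments meet the threshold.

24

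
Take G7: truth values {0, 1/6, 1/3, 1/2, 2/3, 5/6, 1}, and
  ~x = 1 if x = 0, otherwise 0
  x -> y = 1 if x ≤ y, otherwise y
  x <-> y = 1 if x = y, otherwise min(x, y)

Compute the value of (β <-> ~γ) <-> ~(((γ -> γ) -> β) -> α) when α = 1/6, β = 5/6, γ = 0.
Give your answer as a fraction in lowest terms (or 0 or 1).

0

~γ = ~0 = 1
β <-> ~γ = 5/6 <-> 1 = 5/6
γ -> γ = 0 -> 0 = 1
(γ -> γ) -> β = 1 -> 5/6 = 5/6
((γ -> γ) -> β) -> α = 5/6 -> 1/6 = 1/6
~(((γ -> γ) -> β) -> α) = ~1/6 = 0
(β <-> ~γ) <-> ~(((γ -> γ) -> β) -> α) = 5/6 <-> 0 = 0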